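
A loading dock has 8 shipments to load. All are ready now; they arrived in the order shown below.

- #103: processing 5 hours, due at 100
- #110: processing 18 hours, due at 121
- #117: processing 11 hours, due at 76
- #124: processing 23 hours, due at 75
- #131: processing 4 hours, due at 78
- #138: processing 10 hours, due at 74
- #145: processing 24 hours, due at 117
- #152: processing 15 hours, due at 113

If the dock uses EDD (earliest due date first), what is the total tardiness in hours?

EDD (increasing due date): #138 #124 #117 #131 #103 #152 #145 #110.
#138: 0→10, due 74, tardiness 0
#124: 10→33, due 75, tardiness 0
#117: 33→44, due 76, tardiness 0
#131: 44→48, due 78, tardiness 0
#103: 48→53, due 100, tardiness 0
#152: 53→68, due 113, tardiness 0
#145: 68→92, due 117, tardiness 0
#110: 92→110, due 121, tardiness 0
Sum = 0+0+0+0+0+0+0+0 = 0.

0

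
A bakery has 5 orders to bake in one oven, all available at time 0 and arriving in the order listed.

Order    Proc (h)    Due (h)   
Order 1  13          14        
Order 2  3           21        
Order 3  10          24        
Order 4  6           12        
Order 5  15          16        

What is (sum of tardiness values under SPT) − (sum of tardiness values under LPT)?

SPT (increasing processing time): Order 2 Order 4 Order 3 Order 1 Order 5.
Order 2: 0→3, due 21, tardiness 0
Order 4: 3→9, due 12, tardiness 0
Order 3: 9→19, due 24, tardiness 0
Order 1: 19→32, due 14, tardiness 18
Order 5: 32→47, due 16, tardiness 31
Sum = 0+0+0+18+31 = 49.
LPT (decreasing processing time): Order 5 Order 1 Order 3 Order 4 Order 2.
Order 5: 0→15, due 16, tardiness 0
Order 1: 15→28, due 14, tardiness 14
Order 3: 28→38, due 24, tardiness 14
Order 4: 38→44, due 12, tardiness 32
Order 2: 44→47, due 21, tardiness 26
Sum = 0+14+14+32+26 = 86.
Difference = 49 − 86 = -37.

-37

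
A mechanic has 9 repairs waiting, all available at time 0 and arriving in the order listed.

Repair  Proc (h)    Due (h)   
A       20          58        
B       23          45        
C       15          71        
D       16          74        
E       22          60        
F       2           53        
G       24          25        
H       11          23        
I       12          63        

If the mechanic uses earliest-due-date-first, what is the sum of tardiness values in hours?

274

EDD (increasing due date): H G B F A E I C D.
H: 0→11, due 23, tardiness 0
G: 11→35, due 25, tardiness 10
B: 35→58, due 45, tardiness 13
F: 58→60, due 53, tardiness 7
A: 60→80, due 58, tardiness 22
E: 80→102, due 60, tardiness 42
I: 102→114, due 63, tardiness 51
C: 114→129, due 71, tardiness 58
D: 129→145, due 74, tardiness 71
Sum = 0+10+13+7+22+42+51+58+71 = 274.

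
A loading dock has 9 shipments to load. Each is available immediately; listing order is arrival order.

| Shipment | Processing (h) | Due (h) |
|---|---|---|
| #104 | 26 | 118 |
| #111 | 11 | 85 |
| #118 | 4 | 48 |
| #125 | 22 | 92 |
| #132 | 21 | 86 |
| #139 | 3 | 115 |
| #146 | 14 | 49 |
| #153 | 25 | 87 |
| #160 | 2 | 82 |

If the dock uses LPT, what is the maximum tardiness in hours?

75

LPT (decreasing processing time): #104 #153 #125 #132 #146 #111 #118 #139 #160.
#104: 0→26, due 118, tardiness 0
#153: 26→51, due 87, tardiness 0
#125: 51→73, due 92, tardiness 0
#132: 73→94, due 86, tardiness 8
#146: 94→108, due 49, tardiness 59
#111: 108→119, due 85, tardiness 34
#118: 119→123, due 48, tardiness 75
#139: 123→126, due 115, tardiness 11
#160: 126→128, due 82, tardiness 46
Maximum = 75.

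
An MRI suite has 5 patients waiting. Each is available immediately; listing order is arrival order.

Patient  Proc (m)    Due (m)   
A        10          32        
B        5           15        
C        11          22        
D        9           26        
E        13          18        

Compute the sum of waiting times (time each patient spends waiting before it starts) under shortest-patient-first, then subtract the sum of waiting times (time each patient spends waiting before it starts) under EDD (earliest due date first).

SPT (increasing processing time): B D A C E.
B: waits 0, runs 0→5
D: waits 5, runs 5→14
A: waits 14, runs 14→24
C: waits 24, runs 24→35
E: waits 35, runs 35→48
Sum = 0+5+14+24+35 = 78.
EDD (increasing due date): B E C D A.
B: waits 0, runs 0→5
E: waits 5, runs 5→18
C: waits 18, runs 18→29
D: waits 29, runs 29→38
A: waits 38, runs 38→48
Sum = 0+5+18+29+38 = 90.
Difference = 78 − 90 = -12.

-12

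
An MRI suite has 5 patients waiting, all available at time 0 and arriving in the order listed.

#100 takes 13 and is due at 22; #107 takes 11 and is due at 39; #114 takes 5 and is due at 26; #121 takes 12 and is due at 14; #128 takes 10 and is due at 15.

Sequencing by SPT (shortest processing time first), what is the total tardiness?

53

SPT (increasing processing time): #114 #128 #107 #121 #100.
#114: 0→5, due 26, tardiness 0
#128: 5→15, due 15, tardiness 0
#107: 15→26, due 39, tardiness 0
#121: 26→38, due 14, tardiness 24
#100: 38→51, due 22, tardiness 29
Sum = 0+0+0+24+29 = 53.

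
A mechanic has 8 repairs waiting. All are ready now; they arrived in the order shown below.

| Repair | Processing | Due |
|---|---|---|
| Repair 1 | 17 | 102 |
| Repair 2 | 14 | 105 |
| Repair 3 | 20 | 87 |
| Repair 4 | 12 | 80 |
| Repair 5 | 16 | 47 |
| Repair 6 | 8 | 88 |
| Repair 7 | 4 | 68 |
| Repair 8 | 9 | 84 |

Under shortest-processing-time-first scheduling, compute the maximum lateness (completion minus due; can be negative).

16

SPT (increasing processing time): Repair 7 Repair 6 Repair 8 Repair 4 Repair 2 Repair 5 Repair 1 Repair 3.
Repair 7: 0→4, due 68, lateness -64
Repair 6: 4→12, due 88, lateness -76
Repair 8: 12→21, due 84, lateness -63
Repair 4: 21→33, due 80, lateness -47
Repair 2: 33→47, due 105, lateness -58
Repair 5: 47→63, due 47, lateness 16
Repair 1: 63→80, due 102, lateness -22
Repair 3: 80→100, due 87, lateness 13
Maximum = 16.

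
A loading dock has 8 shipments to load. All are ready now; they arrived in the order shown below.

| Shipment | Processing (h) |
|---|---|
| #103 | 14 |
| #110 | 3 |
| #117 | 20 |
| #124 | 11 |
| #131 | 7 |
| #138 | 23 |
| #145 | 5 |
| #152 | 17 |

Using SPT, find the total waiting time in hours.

SPT (increasing processing time): #110 #145 #131 #124 #103 #152 #117 #138.
#110: waits 0, runs 0→3
#145: waits 3, runs 3→8
#131: waits 8, runs 8→15
#124: waits 15, runs 15→26
#103: waits 26, runs 26→40
#152: waits 40, runs 40→57
#117: waits 57, runs 57→77
#138: waits 77, runs 77→100
Sum = 0+3+8+15+26+40+57+77 = 226.

226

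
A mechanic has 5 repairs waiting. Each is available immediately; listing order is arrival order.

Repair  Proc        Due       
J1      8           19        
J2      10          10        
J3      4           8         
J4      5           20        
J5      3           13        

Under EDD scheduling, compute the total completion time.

90

EDD (increasing due date): J3 J2 J5 J1 J4.
J3: 0→4
J2: 4→14
J5: 14→17
J1: 17→25
J4: 25→30
Sum = 4+14+17+25+30 = 90.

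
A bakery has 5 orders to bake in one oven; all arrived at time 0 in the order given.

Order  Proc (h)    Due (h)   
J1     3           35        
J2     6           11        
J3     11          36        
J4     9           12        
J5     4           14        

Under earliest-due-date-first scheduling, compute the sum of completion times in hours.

EDD (increasing due date): J2 J4 J5 J1 J3.
J2: 0→6
J4: 6→15
J5: 15→19
J1: 19→22
J3: 22→33
Sum = 6+15+19+22+33 = 95.

95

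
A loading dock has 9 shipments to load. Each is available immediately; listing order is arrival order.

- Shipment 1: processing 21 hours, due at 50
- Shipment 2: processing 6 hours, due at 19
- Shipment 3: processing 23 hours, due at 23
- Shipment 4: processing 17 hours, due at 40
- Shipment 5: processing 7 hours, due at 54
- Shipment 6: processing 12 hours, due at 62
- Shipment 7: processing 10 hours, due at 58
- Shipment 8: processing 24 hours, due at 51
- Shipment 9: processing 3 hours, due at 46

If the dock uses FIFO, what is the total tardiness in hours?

FIFO (arrival order): Shipment 1 Shipment 2 Shipment 3 Shipment 4 Shipment 5 Shipment 6 Shipment 7 Shipment 8 Shipment 9.
Shipment 1: 0→21, due 50, tardiness 0
Shipment 2: 21→27, due 19, tardiness 8
Shipment 3: 27→50, due 23, tardiness 27
Shipment 4: 50→67, due 40, tardiness 27
Shipment 5: 67→74, due 54, tardiness 20
Shipment 6: 74→86, due 62, tardiness 24
Shipment 7: 86→96, due 58, tardiness 38
Shipment 8: 96→120, due 51, tardiness 69
Shipment 9: 120→123, due 46, tardiness 77
Sum = 0+8+27+27+20+24+38+69+77 = 290.

290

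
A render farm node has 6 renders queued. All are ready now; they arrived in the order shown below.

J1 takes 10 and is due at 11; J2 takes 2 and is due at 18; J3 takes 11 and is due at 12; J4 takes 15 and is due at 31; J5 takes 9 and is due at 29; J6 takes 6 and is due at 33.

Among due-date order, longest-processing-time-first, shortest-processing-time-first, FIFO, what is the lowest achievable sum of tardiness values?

53

EDD (increasing due date): J1 J3 J2 J5 J4 J6.
J1: 0→10, due 11, tardiness 0
J3: 10→21, due 12, tardiness 9
J2: 21→23, due 18, tardiness 5
J5: 23→32, due 29, tardiness 3
J4: 32→47, due 31, tardiness 16
J6: 47→53, due 33, tardiness 20
Sum = 0+9+5+3+16+20 = 53.
LPT (decreasing processing time): J4 J3 J1 J5 J6 J2.
J4: 0→15, due 31, tardiness 0
J3: 15→26, due 12, tardiness 14
J1: 26→36, due 11, tardiness 25
J5: 36→45, due 29, tardiness 16
J6: 45→51, due 33, tardiness 18
J2: 51→53, due 18, tardiness 35
Sum = 0+14+25+16+18+35 = 108.
SPT (increasing processing time): J2 J6 J5 J1 J3 J4.
J2: 0→2, due 18, tardiness 0
J6: 2→8, due 33, tardiness 0
J5: 8→17, due 29, tardiness 0
J1: 17→27, due 11, tardiness 16
J3: 27→38, due 12, tardiness 26
J4: 38→53, due 31, tardiness 22
Sum = 0+0+0+16+26+22 = 64.
FIFO (arrival order): J1 J2 J3 J4 J5 J6.
J1: 0→10, due 11, tardiness 0
J2: 10→12, due 18, tardiness 0
J3: 12→23, due 12, tardiness 11
J4: 23→38, due 31, tardiness 7
J5: 38→47, due 29, tardiness 18
J6: 47→53, due 33, tardiness 20
Sum = 0+0+11+7+18+20 = 56.
EDD 53, LPT 108, SPT 64, FIFO 56 → minimum 53.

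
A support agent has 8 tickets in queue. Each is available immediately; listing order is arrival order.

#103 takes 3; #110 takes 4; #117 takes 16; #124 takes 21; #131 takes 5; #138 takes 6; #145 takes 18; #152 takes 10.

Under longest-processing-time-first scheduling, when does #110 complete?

LPT (decreasing processing time): #124 #145 #117 #152 #138 #131 #110 #103.
#124: 0→21
#145: 21→39
#117: 39→55
#152: 55→65
#138: 65→71
#131: 71→76
#110: 76→80

80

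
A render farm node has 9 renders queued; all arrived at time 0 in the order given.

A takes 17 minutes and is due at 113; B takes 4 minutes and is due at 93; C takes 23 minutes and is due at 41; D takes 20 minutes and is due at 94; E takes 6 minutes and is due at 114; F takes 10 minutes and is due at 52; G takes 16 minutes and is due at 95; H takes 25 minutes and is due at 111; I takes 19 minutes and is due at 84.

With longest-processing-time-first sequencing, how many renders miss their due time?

6

LPT (decreasing processing time): H C D I A G F E B.
H: 0→25, due 111, tardiness 0
C: 25→48, due 41, tardiness 7
D: 48→68, due 94, tardiness 0
I: 68→87, due 84, tardiness 3
A: 87→104, due 113, tardiness 0
G: 104→120, due 95, tardiness 25
F: 120→130, due 52, tardiness 78
E: 130→136, due 114, tardiness 22
B: 136→140, due 93, tardiness 47
Late renders: 6.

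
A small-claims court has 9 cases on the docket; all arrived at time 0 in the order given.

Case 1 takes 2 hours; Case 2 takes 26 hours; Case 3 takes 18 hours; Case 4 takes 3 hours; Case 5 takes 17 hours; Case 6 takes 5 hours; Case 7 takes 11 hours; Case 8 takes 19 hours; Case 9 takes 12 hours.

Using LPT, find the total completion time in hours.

LPT (decreasing processing time): Case 2 Case 8 Case 3 Case 5 Case 9 Case 7 Case 6 Case 4 Case 1.
Case 2: 0→26
Case 8: 26→45
Case 3: 45→63
Case 5: 63→80
Case 9: 80→92
Case 7: 92→103
Case 6: 103→108
Case 4: 108→111
Case 1: 111→113
Sum = 26+45+63+80+92+103+108+111+113 = 741.

741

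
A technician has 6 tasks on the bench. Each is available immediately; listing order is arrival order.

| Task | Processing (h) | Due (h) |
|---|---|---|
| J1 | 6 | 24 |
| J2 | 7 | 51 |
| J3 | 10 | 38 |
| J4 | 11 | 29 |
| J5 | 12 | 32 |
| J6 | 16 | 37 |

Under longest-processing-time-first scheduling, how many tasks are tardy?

LPT (decreasing processing time): J6 J5 J4 J3 J2 J1.
J6: 0→16, due 37, tardiness 0
J5: 16→28, due 32, tardiness 0
J4: 28→39, due 29, tardiness 10
J3: 39→49, due 38, tardiness 11
J2: 49→56, due 51, tardiness 5
J1: 56→62, due 24, tardiness 38
Late tasks: 4.

4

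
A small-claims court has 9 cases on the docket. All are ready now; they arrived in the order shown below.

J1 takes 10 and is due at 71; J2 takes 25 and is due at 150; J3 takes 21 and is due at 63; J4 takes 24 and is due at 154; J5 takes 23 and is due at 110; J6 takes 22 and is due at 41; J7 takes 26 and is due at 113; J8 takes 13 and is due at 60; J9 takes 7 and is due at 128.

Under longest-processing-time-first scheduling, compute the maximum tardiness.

LPT (decreasing processing time): J7 J2 J4 J5 J6 J3 J8 J1 J9.
J7: 0→26, due 113, tardiness 0
J2: 26→51, due 150, tardiness 0
J4: 51→75, due 154, tardiness 0
J5: 75→98, due 110, tardiness 0
J6: 98→120, due 41, tardiness 79
J3: 120→141, due 63, tardiness 78
J8: 141→154, due 60, tardiness 94
J1: 154→164, due 71, tardiness 93
J9: 164→171, due 128, tardiness 43
Maximum = 94.

94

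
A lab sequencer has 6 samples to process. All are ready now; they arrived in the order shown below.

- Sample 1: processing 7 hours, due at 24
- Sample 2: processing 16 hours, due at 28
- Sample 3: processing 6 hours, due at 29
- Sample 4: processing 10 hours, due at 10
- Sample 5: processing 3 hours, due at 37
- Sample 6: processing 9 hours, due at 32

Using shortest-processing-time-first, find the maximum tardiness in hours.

SPT (increasing processing time): Sample 5 Sample 3 Sample 1 Sample 6 Sample 4 Sample 2.
Sample 5: 0→3, due 37, tardiness 0
Sample 3: 3→9, due 29, tardiness 0
Sample 1: 9→16, due 24, tardiness 0
Sample 6: 16→25, due 32, tardiness 0
Sample 4: 25→35, due 10, tardiness 25
Sample 2: 35→51, due 28, tardiness 23
Maximum = 25.

25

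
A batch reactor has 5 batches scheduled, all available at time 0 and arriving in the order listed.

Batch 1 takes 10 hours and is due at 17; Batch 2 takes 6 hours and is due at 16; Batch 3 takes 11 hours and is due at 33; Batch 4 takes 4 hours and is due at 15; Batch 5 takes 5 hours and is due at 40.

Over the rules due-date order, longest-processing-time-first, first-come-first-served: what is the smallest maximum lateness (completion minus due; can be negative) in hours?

EDD (increasing due date): Batch 4 Batch 2 Batch 1 Batch 3 Batch 5.
Batch 4: 0→4, due 15, lateness -11
Batch 2: 4→10, due 16, lateness -6
Batch 1: 10→20, due 17, lateness 3
Batch 3: 20→31, due 33, lateness -2
Batch 5: 31→36, due 40, lateness -4
Maximum = 3.
LPT (decreasing processing time): Batch 3 Batch 1 Batch 2 Batch 5 Batch 4.
Batch 3: 0→11, due 33, lateness -22
Batch 1: 11→21, due 17, lateness 4
Batch 2: 21→27, due 16, lateness 11
Batch 5: 27→32, due 40, lateness -8
Batch 4: 32→36, due 15, lateness 21
Maximum = 21.
FIFO (arrival order): Batch 1 Batch 2 Batch 3 Batch 4 Batch 5.
Batch 1: 0→10, due 17, lateness -7
Batch 2: 10→16, due 16, lateness 0
Batch 3: 16→27, due 33, lateness -6
Batch 4: 27→31, due 15, lateness 16
Batch 5: 31→36, due 40, lateness -4
Maximum = 16.
EDD 3, LPT 21, FIFO 16 → minimum 3.

3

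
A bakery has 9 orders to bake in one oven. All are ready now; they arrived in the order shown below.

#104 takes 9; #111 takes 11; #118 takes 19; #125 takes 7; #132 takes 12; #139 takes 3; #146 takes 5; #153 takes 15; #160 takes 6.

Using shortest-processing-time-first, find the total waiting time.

238

SPT (increasing processing time): #139 #146 #160 #125 #104 #111 #132 #153 #118.
#139: waits 0, runs 0→3
#146: waits 3, runs 3→8
#160: waits 8, runs 8→14
#125: waits 14, runs 14→21
#104: waits 21, runs 21→30
#111: waits 30, runs 30→41
#132: waits 41, runs 41→53
#153: waits 53, runs 53→68
#118: waits 68, runs 68→87
Sum = 0+3+8+14+21+30+41+53+68 = 238.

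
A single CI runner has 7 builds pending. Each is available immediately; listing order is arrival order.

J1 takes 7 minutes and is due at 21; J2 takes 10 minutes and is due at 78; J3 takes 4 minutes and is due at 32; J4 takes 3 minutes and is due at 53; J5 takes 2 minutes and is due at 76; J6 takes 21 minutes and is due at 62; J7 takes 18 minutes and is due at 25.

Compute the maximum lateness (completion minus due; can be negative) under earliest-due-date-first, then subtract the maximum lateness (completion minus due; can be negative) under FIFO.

EDD (increasing due date): J1 J7 J3 J4 J6 J5 J2.
J1: 0→7, due 21, lateness -14
J7: 7→25, due 25, lateness 0
J3: 25→29, due 32, lateness -3
J4: 29→32, due 53, lateness -21
J6: 32→53, due 62, lateness -9
J5: 53→55, due 76, lateness -21
J2: 55→65, due 78, lateness -13
Maximum = 0.
FIFO (arrival order): J1 J2 J3 J4 J5 J6 J7.
J1: 0→7, due 21, lateness -14
J2: 7→17, due 78, lateness -61
J3: 17→21, due 32, lateness -11
J4: 21→24, due 53, lateness -29
J5: 24→26, due 76, lateness -50
J6: 26→47, due 62, lateness -15
J7: 47→65, due 25, lateness 40
Maximum = 40.
Difference = 0 − 40 = -40.

-40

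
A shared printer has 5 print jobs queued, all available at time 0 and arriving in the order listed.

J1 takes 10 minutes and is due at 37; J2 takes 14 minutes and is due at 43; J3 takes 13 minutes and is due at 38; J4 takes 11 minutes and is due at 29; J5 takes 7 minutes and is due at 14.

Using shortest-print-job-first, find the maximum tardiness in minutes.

12

SPT (increasing processing time): J5 J1 J4 J3 J2.
J5: 0→7, due 14, tardiness 0
J1: 7→17, due 37, tardiness 0
J4: 17→28, due 29, tardiness 0
J3: 28→41, due 38, tardiness 3
J2: 41→55, due 43, tardiness 12
Maximum = 12.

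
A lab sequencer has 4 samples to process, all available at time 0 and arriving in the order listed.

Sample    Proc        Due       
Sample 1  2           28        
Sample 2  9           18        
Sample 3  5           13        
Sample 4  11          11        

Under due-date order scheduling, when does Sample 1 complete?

EDD (increasing due date): Sample 4 Sample 3 Sample 2 Sample 1.
Sample 4: 0→11
Sample 3: 11→16
Sample 2: 16→25
Sample 1: 25→27

27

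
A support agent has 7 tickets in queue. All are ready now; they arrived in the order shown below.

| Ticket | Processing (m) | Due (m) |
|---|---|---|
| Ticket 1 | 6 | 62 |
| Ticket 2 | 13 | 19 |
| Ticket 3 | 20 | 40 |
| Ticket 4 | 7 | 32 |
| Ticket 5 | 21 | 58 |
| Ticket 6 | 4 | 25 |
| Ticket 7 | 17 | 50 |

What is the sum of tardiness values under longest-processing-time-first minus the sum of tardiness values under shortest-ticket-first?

LPT (decreasing processing time): Ticket 5 Ticket 3 Ticket 7 Ticket 2 Ticket 4 Ticket 1 Ticket 6.
Ticket 5: 0→21, due 58, tardiness 0
Ticket 3: 21→41, due 40, tardiness 1
Ticket 7: 41→58, due 50, tardiness 8
Ticket 2: 58→71, due 19, tardiness 52
Ticket 4: 71→78, due 32, tardiness 46
Ticket 1: 78→84, due 62, tardiness 22
Ticket 6: 84→88, due 25, tardiness 63
Sum = 0+1+8+52+46+22+63 = 192.
SPT (increasing processing time): Ticket 6 Ticket 1 Ticket 4 Ticket 2 Ticket 7 Ticket 3 Ticket 5.
Ticket 6: 0→4, due 25, tardiness 0
Ticket 1: 4→10, due 62, tardiness 0
Ticket 4: 10→17, due 32, tardiness 0
Ticket 2: 17→30, due 19, tardiness 11
Ticket 7: 30→47, due 50, tardiness 0
Ticket 3: 47→67, due 40, tardiness 27
Ticket 5: 67→88, due 58, tardiness 30
Sum = 0+0+0+11+0+27+30 = 68.
Difference = 192 − 68 = 124.

124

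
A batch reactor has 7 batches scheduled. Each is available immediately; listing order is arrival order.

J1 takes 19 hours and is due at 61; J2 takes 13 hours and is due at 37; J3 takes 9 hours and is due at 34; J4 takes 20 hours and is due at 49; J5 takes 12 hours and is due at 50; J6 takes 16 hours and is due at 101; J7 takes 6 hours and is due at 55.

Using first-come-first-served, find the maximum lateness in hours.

FIFO (arrival order): J1 J2 J3 J4 J5 J6 J7.
J1: 0→19, due 61, lateness -42
J2: 19→32, due 37, lateness -5
J3: 32→41, due 34, lateness 7
J4: 41→61, due 49, lateness 12
J5: 61→73, due 50, lateness 23
J6: 73→89, due 101, lateness -12
J7: 89→95, due 55, lateness 40
Maximum = 40.

40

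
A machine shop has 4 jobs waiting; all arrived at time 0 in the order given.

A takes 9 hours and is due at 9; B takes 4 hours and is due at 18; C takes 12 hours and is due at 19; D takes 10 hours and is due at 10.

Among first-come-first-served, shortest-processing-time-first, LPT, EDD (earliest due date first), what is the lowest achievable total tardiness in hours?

30

FIFO (arrival order): A B C D.
A: 0→9, due 9, tardiness 0
B: 9→13, due 18, tardiness 0
C: 13→25, due 19, tardiness 6
D: 25→35, due 10, tardiness 25
Sum = 0+0+6+25 = 31.
SPT (increasing processing time): B A D C.
B: 0→4, due 18, tardiness 0
A: 4→13, due 9, tardiness 4
D: 13→23, due 10, tardiness 13
C: 23→35, due 19, tardiness 16
Sum = 0+4+13+16 = 33.
LPT (decreasing processing time): C D A B.
C: 0→12, due 19, tardiness 0
D: 12→22, due 10, tardiness 12
A: 22→31, due 9, tardiness 22
B: 31→35, due 18, tardiness 17
Sum = 0+12+22+17 = 51.
EDD (increasing due date): A D B C.
A: 0→9, due 9, tardiness 0
D: 9→19, due 10, tardiness 9
B: 19→23, due 18, tardiness 5
C: 23→35, due 19, tardiness 16
Sum = 0+9+5+16 = 30.
FIFO 31, SPT 33, LPT 51, EDD 30 → minimum 30.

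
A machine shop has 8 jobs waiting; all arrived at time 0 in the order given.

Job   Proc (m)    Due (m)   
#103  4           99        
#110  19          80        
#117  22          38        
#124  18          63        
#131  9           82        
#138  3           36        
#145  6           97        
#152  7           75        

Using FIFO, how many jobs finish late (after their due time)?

FIFO (arrival order): #103 #110 #117 #124 #131 #138 #145 #152.
#103: 0→4, due 99, tardiness 0
#110: 4→23, due 80, tardiness 0
#117: 23→45, due 38, tardiness 7
#124: 45→63, due 63, tardiness 0
#131: 63→72, due 82, tardiness 0
#138: 72→75, due 36, tardiness 39
#145: 75→81, due 97, tardiness 0
#152: 81→88, due 75, tardiness 13
Late jobs: 3.

3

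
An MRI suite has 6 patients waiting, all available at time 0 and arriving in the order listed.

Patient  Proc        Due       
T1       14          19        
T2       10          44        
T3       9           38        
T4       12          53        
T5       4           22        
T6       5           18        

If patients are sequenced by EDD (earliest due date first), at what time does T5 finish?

23

EDD (increasing due date): T6 T1 T5 T3 T2 T4.
T6: 0→5
T1: 5→19
T5: 19→23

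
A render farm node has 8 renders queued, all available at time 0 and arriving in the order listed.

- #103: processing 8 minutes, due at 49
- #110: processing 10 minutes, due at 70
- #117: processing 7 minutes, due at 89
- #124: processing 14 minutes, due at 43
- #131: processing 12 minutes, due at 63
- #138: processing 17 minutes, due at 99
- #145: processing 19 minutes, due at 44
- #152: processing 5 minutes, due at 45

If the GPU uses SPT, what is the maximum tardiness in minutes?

SPT (increasing processing time): #152 #117 #103 #110 #131 #124 #138 #145.
#152: 0→5, due 45, tardiness 0
#117: 5→12, due 89, tardiness 0
#103: 12→20, due 49, tardiness 0
#110: 20→30, due 70, tardiness 0
#131: 30→42, due 63, tardiness 0
#124: 42→56, due 43, tardiness 13
#138: 56→73, due 99, tardiness 0
#145: 73→92, due 44, tardiness 48
Maximum = 48.

48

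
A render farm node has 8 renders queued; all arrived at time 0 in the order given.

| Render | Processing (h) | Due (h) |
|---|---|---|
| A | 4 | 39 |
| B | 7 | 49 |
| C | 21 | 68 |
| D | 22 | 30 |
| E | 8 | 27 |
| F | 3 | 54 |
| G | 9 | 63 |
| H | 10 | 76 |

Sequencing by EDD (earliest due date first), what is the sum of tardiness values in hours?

14

EDD (increasing due date): E D A B F G C H.
E: 0→8, due 27, tardiness 0
D: 8→30, due 30, tardiness 0
A: 30→34, due 39, tardiness 0
B: 34→41, due 49, tardiness 0
F: 41→44, due 54, tardiness 0
G: 44→53, due 63, tardiness 0
C: 53→74, due 68, tardiness 6
H: 74→84, due 76, tardiness 8
Sum = 0+0+0+0+0+0+6+8 = 14.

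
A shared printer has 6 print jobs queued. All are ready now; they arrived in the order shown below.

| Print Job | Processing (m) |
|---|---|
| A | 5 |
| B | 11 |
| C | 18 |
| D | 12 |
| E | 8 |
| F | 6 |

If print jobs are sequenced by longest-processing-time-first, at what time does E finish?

49

LPT (decreasing processing time): C D B E F A.
C: 0→18
D: 18→30
B: 30→41
E: 41→49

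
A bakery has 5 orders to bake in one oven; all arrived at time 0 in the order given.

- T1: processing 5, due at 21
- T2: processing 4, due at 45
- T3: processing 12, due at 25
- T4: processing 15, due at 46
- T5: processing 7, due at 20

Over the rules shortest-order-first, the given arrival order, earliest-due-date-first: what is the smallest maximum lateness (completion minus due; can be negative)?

SPT (increasing processing time): T2 T1 T5 T3 T4.
T2: 0→4, due 45, lateness -41
T1: 4→9, due 21, lateness -12
T5: 9→16, due 20, lateness -4
T3: 16→28, due 25, lateness 3
T4: 28→43, due 46, lateness -3
Maximum = 3.
FIFO (arrival order): T1 T2 T3 T4 T5.
T1: 0→5, due 21, lateness -16
T2: 5→9, due 45, lateness -36
T3: 9→21, due 25, lateness -4
T4: 21→36, due 46, lateness -10
T5: 36→43, due 20, lateness 23
Maximum = 23.
EDD (increasing due date): T5 T1 T3 T2 T4.
T5: 0→7, due 20, lateness -13
T1: 7→12, due 21, lateness -9
T3: 12→24, due 25, lateness -1
T2: 24→28, due 45, lateness -17
T4: 28→43, due 46, lateness -3
Maximum = -1.
SPT 3, FIFO 23, EDD -1 → minimum -1.

-1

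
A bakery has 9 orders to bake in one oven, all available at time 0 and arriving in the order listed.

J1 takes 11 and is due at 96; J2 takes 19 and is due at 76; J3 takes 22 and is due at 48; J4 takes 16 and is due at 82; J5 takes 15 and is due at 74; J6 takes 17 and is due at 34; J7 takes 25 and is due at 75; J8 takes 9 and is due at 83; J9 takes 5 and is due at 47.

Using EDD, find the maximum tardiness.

EDD (increasing due date): J6 J9 J3 J5 J7 J2 J4 J8 J1.
J6: 0→17, due 34, tardiness 0
J9: 17→22, due 47, tardiness 0
J3: 22→44, due 48, tardiness 0
J5: 44→59, due 74, tardiness 0
J7: 59→84, due 75, tardiness 9
J2: 84→103, due 76, tardiness 27
J4: 103→119, due 82, tardiness 37
J8: 119→128, due 83, tardiness 45
J1: 128→139, due 96, tardiness 43
Maximum = 45.

45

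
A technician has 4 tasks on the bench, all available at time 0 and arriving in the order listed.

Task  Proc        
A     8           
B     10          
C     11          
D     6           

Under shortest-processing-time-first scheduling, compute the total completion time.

79

SPT (increasing processing time): D A B C.
D: 0→6
A: 6→14
B: 14→24
C: 24→35
Sum = 6+14+24+35 = 79.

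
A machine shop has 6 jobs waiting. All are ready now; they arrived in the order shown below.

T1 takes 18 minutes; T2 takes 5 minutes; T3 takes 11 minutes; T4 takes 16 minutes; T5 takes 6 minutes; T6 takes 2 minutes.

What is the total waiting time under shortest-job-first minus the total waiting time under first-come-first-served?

-95

SPT (increasing processing time): T6 T2 T5 T3 T4 T1.
T6: waits 0, runs 0→2
T2: waits 2, runs 2→7
T5: waits 7, runs 7→13
T3: waits 13, runs 13→24
T4: waits 24, runs 24→40
T1: waits 40, runs 40→58
Sum = 0+2+7+13+24+40 = 86.
FIFO (arrival order): T1 T2 T3 T4 T5 T6.
T1: waits 0, runs 0→18
T2: waits 18, runs 18→23
T3: waits 23, runs 23→34
T4: waits 34, runs 34→50
T5: waits 50, runs 50→56
T6: waits 56, runs 56→58
Sum = 0+18+23+34+50+56 = 181.
Difference = 86 − 181 = -95.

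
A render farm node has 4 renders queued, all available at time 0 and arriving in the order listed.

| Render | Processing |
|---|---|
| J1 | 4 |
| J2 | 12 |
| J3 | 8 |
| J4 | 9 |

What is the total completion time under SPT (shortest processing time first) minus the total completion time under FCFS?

SPT (increasing processing time): J1 J3 J4 J2.
J1: 0→4
J3: 4→12
J4: 12→21
J2: 21→33
Sum = 4+12+21+33 = 70.
FIFO (arrival order): J1 J2 J3 J4.
J1: 0→4
J2: 4→16
J3: 16→24
J4: 24→33
Sum = 4+16+24+33 = 77.
Difference = 70 − 77 = -7.

-7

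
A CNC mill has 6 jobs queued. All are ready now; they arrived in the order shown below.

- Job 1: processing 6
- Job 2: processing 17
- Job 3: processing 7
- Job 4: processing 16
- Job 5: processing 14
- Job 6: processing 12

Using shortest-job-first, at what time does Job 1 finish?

6

SPT (increasing processing time): Job 1 Job 3 Job 6 Job 5 Job 4 Job 2.
Job 1: 0→6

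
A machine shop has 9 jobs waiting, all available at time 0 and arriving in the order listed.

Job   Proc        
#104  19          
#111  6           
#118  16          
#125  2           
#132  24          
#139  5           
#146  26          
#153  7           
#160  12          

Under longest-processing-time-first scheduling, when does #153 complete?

104

LPT (decreasing processing time): #146 #132 #104 #118 #160 #153 #111 #139 #125.
#146: 0→26
#132: 26→50
#104: 50→69
#118: 69→85
#160: 85→97
#153: 97→104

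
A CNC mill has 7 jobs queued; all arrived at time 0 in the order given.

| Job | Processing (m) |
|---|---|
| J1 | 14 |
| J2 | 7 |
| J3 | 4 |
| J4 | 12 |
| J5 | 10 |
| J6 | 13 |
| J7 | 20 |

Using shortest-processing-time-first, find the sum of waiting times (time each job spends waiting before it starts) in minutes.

175

SPT (increasing processing time): J3 J2 J5 J4 J6 J1 J7.
J3: waits 0, runs 0→4
J2: waits 4, runs 4→11
J5: waits 11, runs 11→21
J4: waits 21, runs 21→33
J6: waits 33, runs 33→46
J1: waits 46, runs 46→60
J7: waits 60, runs 60→80
Sum = 0+4+11+21+33+46+60 = 175.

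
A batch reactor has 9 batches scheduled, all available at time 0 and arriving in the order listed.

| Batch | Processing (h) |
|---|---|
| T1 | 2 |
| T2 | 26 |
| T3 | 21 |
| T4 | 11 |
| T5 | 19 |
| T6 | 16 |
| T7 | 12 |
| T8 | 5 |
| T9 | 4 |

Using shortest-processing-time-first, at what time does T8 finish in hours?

11

SPT (increasing processing time): T1 T9 T8 T4 T7 T6 T5 T3 T2.
T1: 0→2
T9: 2→6
T8: 6→11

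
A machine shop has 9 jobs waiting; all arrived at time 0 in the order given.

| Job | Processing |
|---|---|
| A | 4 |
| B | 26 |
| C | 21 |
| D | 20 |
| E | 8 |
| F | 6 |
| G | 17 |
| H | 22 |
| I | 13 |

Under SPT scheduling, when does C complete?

SPT (increasing processing time): A F E I G D C H B.
A: 0→4
F: 4→10
E: 10→18
I: 18→31
G: 31→48
D: 48→68
C: 68→89

89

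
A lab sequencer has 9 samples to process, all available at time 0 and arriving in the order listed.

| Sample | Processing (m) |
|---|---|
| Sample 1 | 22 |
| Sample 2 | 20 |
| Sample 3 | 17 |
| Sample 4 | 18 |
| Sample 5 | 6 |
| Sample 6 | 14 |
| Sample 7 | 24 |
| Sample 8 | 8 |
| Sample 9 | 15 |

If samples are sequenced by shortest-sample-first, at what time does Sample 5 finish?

SPT (increasing processing time): Sample 5 Sample 8 Sample 6 Sample 9 Sample 3 Sample 4 Sample 2 Sample 1 Sample 7.
Sample 5: 0→6

6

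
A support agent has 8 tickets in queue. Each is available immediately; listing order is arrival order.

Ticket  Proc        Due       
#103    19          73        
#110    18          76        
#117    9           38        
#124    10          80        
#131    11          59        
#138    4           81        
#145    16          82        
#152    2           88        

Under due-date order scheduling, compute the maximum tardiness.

5

EDD (increasing due date): #117 #131 #103 #110 #124 #138 #145 #152.
#117: 0→9, due 38, tardiness 0
#131: 9→20, due 59, tardiness 0
#103: 20→39, due 73, tardiness 0
#110: 39→57, due 76, tardiness 0
#124: 57→67, due 80, tardiness 0
#138: 67→71, due 81, tardiness 0
#145: 71→87, due 82, tardiness 5
#152: 87→89, due 88, tardiness 1
Maximum = 5.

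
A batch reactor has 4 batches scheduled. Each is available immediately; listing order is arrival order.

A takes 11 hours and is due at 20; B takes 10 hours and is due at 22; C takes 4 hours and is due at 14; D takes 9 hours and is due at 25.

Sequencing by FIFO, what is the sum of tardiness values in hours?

20

FIFO (arrival order): A B C D.
A: 0→11, due 20, tardiness 0
B: 11→21, due 22, tardiness 0
C: 21→25, due 14, tardiness 11
D: 25→34, due 25, tardiness 9
Sum = 0+0+11+9 = 20.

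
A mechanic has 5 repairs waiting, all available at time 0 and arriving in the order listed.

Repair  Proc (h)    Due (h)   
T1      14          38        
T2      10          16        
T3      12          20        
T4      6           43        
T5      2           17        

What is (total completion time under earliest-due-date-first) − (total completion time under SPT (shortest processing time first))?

26

EDD (increasing due date): T2 T5 T3 T1 T4.
T2: 0→10
T5: 10→12
T3: 12→24
T1: 24→38
T4: 38→44
Sum = 10+12+24+38+44 = 128.
SPT (increasing processing time): T5 T4 T2 T3 T1.
T5: 0→2
T4: 2→8
T2: 8→18
T3: 18→30
T1: 30→44
Sum = 2+8+18+30+44 = 102.
Difference = 128 − 102 = 26.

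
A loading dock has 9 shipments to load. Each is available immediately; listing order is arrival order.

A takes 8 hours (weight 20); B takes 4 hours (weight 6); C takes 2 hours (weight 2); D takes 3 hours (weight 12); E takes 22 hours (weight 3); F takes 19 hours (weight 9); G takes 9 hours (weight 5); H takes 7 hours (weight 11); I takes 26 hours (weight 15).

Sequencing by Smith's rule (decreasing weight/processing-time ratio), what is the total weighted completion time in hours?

2681

WSPT (decreasing weight/processing-time ratio): D A H B C I G F E.
D: finishes 3, weight 12, w·C = 36
A: finishes 11, weight 20, w·C = 220
H: finishes 18, weight 11, w·C = 198
B: finishes 22, weight 6, w·C = 132
C: finishes 24, weight 2, w·C = 48
I: finishes 50, weight 15, w·C = 750
G: finishes 59, weight 5, w·C = 295
F: finishes 78, weight 9, w·C = 702
E: finishes 100, weight 3, w·C = 300
Sum = 36+220+198+132+48+750+295+702+300 = 2681.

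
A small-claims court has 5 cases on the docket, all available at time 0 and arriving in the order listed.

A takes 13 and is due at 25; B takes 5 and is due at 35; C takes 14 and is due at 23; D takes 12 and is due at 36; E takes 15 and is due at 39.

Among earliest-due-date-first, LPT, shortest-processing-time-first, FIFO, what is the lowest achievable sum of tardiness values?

EDD (increasing due date): C A B D E.
C: 0→14, due 23, tardiness 0
A: 14→27, due 25, tardiness 2
B: 27→32, due 35, tardiness 0
D: 32→44, due 36, tardiness 8
E: 44→59, due 39, tardiness 20
Sum = 0+2+0+8+20 = 30.
LPT (decreasing processing time): E C A D B.
E: 0→15, due 39, tardiness 0
C: 15→29, due 23, tardiness 6
A: 29→42, due 25, tardiness 17
D: 42→54, due 36, tardiness 18
B: 54→59, due 35, tardiness 24
Sum = 0+6+17+18+24 = 65.
SPT (increasing processing time): B D A C E.
B: 0→5, due 35, tardiness 0
D: 5→17, due 36, tardiness 0
A: 17→30, due 25, tardiness 5
C: 30→44, due 23, tardiness 21
E: 44→59, due 39, tardiness 20
Sum = 0+0+5+21+20 = 46.
FIFO (arrival order): A B C D E.
A: 0→13, due 25, tardiness 0
B: 13→18, due 35, tardiness 0
C: 18→32, due 23, tardiness 9
D: 32→44, due 36, tardiness 8
E: 44→59, due 39, tardiness 20
Sum = 0+0+9+8+20 = 37.
EDD 30, LPT 65, SPT 46, FIFO 37 → minimum 30.

30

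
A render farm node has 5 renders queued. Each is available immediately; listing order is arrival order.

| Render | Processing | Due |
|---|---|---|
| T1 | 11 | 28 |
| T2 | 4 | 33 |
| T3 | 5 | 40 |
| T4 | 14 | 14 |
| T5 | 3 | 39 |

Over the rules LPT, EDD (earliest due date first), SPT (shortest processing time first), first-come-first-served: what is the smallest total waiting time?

LPT (decreasing processing time): T4 T1 T3 T2 T5.
T4: waits 0, runs 0→14
T1: waits 14, runs 14→25
T3: waits 25, runs 25→30
T2: waits 30, runs 30→34
T5: waits 34, runs 34→37
Sum = 0+14+25+30+34 = 103.
EDD (increasing due date): T4 T1 T2 T5 T3.
T4: waits 0, runs 0→14
T1: waits 14, runs 14→25
T2: waits 25, runs 25→29
T5: waits 29, runs 29→32
T3: waits 32, runs 32→37
Sum = 0+14+25+29+32 = 100.
SPT (increasing processing time): T5 T2 T3 T1 T4.
T5: waits 0, runs 0→3
T2: waits 3, runs 3→7
T3: waits 7, runs 7→12
T1: waits 12, runs 12→23
T4: waits 23, runs 23→37
Sum = 0+3+7+12+23 = 45.
FIFO (arrival order): T1 T2 T3 T4 T5.
T1: waits 0, runs 0→11
T2: waits 11, runs 11→15
T3: waits 15, runs 15→20
T4: waits 20, runs 20→34
T5: waits 34, runs 34→37
Sum = 0+11+15+20+34 = 80.
LPT 103, EDD 100, SPT 45, FIFO 80 → minimum 45.

45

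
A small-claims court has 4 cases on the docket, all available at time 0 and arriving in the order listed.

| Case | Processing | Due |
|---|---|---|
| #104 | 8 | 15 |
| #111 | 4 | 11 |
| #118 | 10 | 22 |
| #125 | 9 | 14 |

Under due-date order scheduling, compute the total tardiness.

EDD (increasing due date): #111 #125 #104 #118.
#111: 0→4, due 11, tardiness 0
#125: 4→13, due 14, tardiness 0
#104: 13→21, due 15, tardiness 6
#118: 21→31, due 22, tardiness 9
Sum = 0+0+6+9 = 15.

15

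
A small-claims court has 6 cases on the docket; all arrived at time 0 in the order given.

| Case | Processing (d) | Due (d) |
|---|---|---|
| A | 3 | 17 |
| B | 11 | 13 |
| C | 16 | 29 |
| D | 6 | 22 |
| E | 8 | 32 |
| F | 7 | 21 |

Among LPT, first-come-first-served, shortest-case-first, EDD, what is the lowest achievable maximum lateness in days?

19

LPT (decreasing processing time): C B E F D A.
C: 0→16, due 29, lateness -13
B: 16→27, due 13, lateness 14
E: 27→35, due 32, lateness 3
F: 35→42, due 21, lateness 21
D: 42→48, due 22, lateness 26
A: 48→51, due 17, lateness 34
Maximum = 34.
FIFO (arrival order): A B C D E F.
A: 0→3, due 17, lateness -14
B: 3→14, due 13, lateness 1
C: 14→30, due 29, lateness 1
D: 30→36, due 22, lateness 14
E: 36→44, due 32, lateness 12
F: 44→51, due 21, lateness 30
Maximum = 30.
SPT (increasing processing time): A D F E B C.
A: 0→3, due 17, lateness -14
D: 3→9, due 22, lateness -13
F: 9→16, due 21, lateness -5
E: 16→24, due 32, lateness -8
B: 24→35, due 13, lateness 22
C: 35→51, due 29, lateness 22
Maximum = 22.
EDD (increasing due date): B A F D C E.
B: 0→11, due 13, lateness -2
A: 11→14, due 17, lateness -3
F: 14→21, due 21, lateness 0
D: 21→27, due 22, lateness 5
C: 27→43, due 29, lateness 14
E: 43→51, due 32, lateness 19
Maximum = 19.
LPT 34, FIFO 30, SPT 22, EDD 19 → minimum 19.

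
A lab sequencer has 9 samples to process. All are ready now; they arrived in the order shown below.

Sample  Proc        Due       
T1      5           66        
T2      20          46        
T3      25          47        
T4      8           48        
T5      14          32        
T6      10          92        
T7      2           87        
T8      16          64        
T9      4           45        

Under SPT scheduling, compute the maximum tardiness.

SPT (increasing processing time): T7 T9 T1 T4 T6 T5 T8 T2 T3.
T7: 0→2, due 87, tardiness 0
T9: 2→6, due 45, tardiness 0
T1: 6→11, due 66, tardiness 0
T4: 11→19, due 48, tardiness 0
T6: 19→29, due 92, tardiness 0
T5: 29→43, due 32, tardiness 11
T8: 43→59, due 64, tardiness 0
T2: 59→79, due 46, tardiness 33
T3: 79→104, due 47, tardiness 57
Maximum = 57.

57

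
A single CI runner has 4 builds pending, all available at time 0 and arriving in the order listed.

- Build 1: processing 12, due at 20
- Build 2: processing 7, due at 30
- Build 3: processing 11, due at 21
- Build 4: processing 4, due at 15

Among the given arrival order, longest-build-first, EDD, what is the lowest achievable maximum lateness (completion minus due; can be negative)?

6

FIFO (arrival order): Build 1 Build 2 Build 3 Build 4.
Build 1: 0→12, due 20, lateness -8
Build 2: 12→19, due 30, lateness -11
Build 3: 19→30, due 21, lateness 9
Build 4: 30→34, due 15, lateness 19
Maximum = 19.
LPT (decreasing processing time): Build 1 Build 3 Build 2 Build 4.
Build 1: 0→12, due 20, lateness -8
Build 3: 12→23, due 21, lateness 2
Build 2: 23→30, due 30, lateness 0
Build 4: 30→34, due 15, lateness 19
Maximum = 19.
EDD (increasing due date): Build 4 Build 1 Build 3 Build 2.
Build 4: 0→4, due 15, lateness -11
Build 1: 4→16, due 20, lateness -4
Build 3: 16→27, due 21, lateness 6
Build 2: 27→34, due 30, lateness 4
Maximum = 6.
FIFO 19, LPT 19, EDD 6 → minimum 6.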